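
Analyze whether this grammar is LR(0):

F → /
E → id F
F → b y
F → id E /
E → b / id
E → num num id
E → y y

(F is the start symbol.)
Yes, the grammar is LR(0)

A grammar is LR(0) if no state in the canonical LR(0) collection has:
  - both a shift item (dot before a terminal) and a complete item (shift-reduce conflict), or
  - two or more complete items (reduce-reduce conflict; the accept item [F' → F .] counts as a complete item here).

Augment with F' → F and build the canonical LR(0) collection (I0 = CLOSURE({[F' → . F]}), then GOTO on every symbol after a dot until no new states appear). It has 18 states:
  I0: { [F → . /], [F → . b y], [F → . id E /], [F' → . F] }  — shift
  I1: { [F → / .] }  — reduce
  I2: { [F' → F .] }  — accept
  I3: { [F → b . y] }  — shift
  I4: { [E → . b / id], [E → . id F], [E → . num num id], [E → . y y], [F → id . E /] }  — shift
  I5: { [F → id E . /] }  — shift
  I6: { [E → b . / id] }  — shift
  I7: { [E → id . F], [F → . /], [F → . b y], [F → . id E /] }  — shift
  I8: { [E → num . num id] }  — shift
  I9: { [E → y . y] }  — shift
  I10: { [E → y y .] }  — reduce
  I11: { [E → num num . id] }  — shift
  I12: { [E → num num id .] }  — reduce
  I13: { [E → id F .] }  — reduce
  I14: { [E → b / . id] }  — shift
  I15: { [E → b / id .] }  — reduce
  I16: { [F → id E / .] }  — reduce
  I17: { [F → b y .] }  — reduce

Every state is either a pure shift/goto state or contains exactly one complete item and nothing to shift — no conflicts. The grammar is LR(0).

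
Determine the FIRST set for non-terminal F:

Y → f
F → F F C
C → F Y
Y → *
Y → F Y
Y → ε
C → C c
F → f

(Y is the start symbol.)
{ 'f' }

To compute FIRST(F), examine every production with F on the left-hand side, reading each right-hand side left to right until a non-nullable symbol is reached.

From F → F F C:
  - F is the symbol being defined: contributes nothing new
    F is not nullable, so stop
From F → f:
  - f is a terminal: add 'f' and stop

Collecting: FIRST(F) = { 'f' }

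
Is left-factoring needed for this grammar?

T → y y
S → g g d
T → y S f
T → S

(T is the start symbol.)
Left-factoring is needed when two productions for the same non-terminal
share a common prefix on the right-hand side.

Productions for T:
  T → y y
  T → y S f
  T → S

Found common prefix 'y' in productions for T

Answer: Yes, T has productions with common prefix 'y'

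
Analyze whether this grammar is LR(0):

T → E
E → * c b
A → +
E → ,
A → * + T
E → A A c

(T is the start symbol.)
Yes, the grammar is LR(0)

Augment with T' → T and build the canonical LR(0) collection (I0 = CLOSURE({[T' → . T]}), then GOTO on every symbol after a dot until no new states appear). It has 14 states:
  I0: { [A → . * + T], [A → . +], [E → . * c b], [E → . ,], [E → . A A c], [T → . E], [T' → . T] }  — shift
  I1: { [A → * . + T], [E → * . c b] }  — shift
  I2: { [A → + .] }  — reduce
  I3: { [E → , .] }  — reduce
  I4: { [A → . * + T], [A → . +], [E → A . A c] }  — shift
  I5: { [T → E .] }  — reduce
  I6: { [T' → T .] }  — accept
  I7: { [A → * . + T] }  — shift
  I8: { [E → A A . c] }  — shift
  I9: { [E → A A c .] }  — reduce
  I10: { [A → * + . T], [A → . * + T], [A → . +], [E → . * c b], [E → . ,], [E → . A A c], [T → . E] }  — shift
  I11: { [A → * + T .] }  — reduce
  I12: { [E → * c . b] }  — shift
  I13: { [E → * c b .] }  — reduce

Every state is either a pure shift/goto state or contains exactly one complete item and nothing to shift — no conflicts. The grammar is LR(0).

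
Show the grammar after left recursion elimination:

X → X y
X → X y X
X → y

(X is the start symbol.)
X → y X'
X' → y X'
X' → y X X'
X' → ε

X is directly left-recursive. The standard transformation for
  A → A α₁ | ... | A α_m | β₁ | ... | β_n
is
  A  → β₁ A' | ... | β_n A'
  A' → α₁ A' | ... | α_m A' | ε

X → y becomes X → y X'
X → X y becomes X' → y X'
X → X y X becomes X' → y X X'
Add X' → ε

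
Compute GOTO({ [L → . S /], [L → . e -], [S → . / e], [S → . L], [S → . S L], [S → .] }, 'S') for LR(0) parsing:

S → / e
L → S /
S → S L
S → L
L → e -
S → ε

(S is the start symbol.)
{ [L → . S /], [L → . e -], [L → S . /], [S → . / e], [S → . L], [S → . S L], [S → .], [S → S . L] }

GOTO(I, 'S') = CLOSURE({ [A → αX.β] : [A → α.Xβ] ∈ I, X = 'S' })

Items with dot before 'S', with the dot advanced:
  [L → . S /] → [L → S . /]
  [S → . S L] → [S → S . L]
Closure of the advanced items:
  [S → S . L] has the dot before L: add [L → . S /], [L → . e -]
  [L → . S /] has the dot before S: add [S → . / e], [S → . S L], [S → . L], [S → .]

GOTO = { [L → . S /], [L → . e -], [L → S . /], [S → . / e], [S → . L], [S → . S L], [S → .], [S → S . L] }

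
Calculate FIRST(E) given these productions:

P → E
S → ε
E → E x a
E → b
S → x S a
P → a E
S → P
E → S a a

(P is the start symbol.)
FIRST sets of the other non-terminals involved (by the same procedure, iterated to a fixed point):
  FIRST(S) = { 'a', 'b', 'x', ε }

From E → E x a:
  - E is the symbol being defined: contributes nothing new
    E is not nullable, so stop
From E → b:
  - b is a terminal: add 'b' and stop
From E → S a a:
  - S is a non-terminal: add FIRST(S) \ {ε} = { 'a', 'b', 'x' }
    S is nullable, so continue to the next symbol
  - a is a terminal: add 'a' and stop

Collecting: FIRST(E) = { 'a', 'b', 'x' }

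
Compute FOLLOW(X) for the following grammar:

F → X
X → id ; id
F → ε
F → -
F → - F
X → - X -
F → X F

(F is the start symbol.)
In F → X: X is at the end, add FOLLOW(F)
In X → - X -: X is followed by '-', add FIRST('-') \ {ε} = { '-' }
In F → X F: X is followed by F, add FIRST(F) \ {ε} = { '-', 'id' }
  F is nullable, so also add FOLLOW(F)

The FOLLOW sets referred to above (computed the same way, to a fixed point):
  FOLLOW(F) = { $ }

Taking the union: FOLLOW(X) = { $, '-', 'id' }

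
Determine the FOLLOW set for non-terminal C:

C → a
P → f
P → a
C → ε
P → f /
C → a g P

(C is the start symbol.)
To compute FOLLOW(C), find every occurrence of C on a right-hand side N → α C β: add FIRST(β) \ {ε}, and if β is empty or nullable also add FOLLOW(N). Iterate to a fixed point.

C is the start symbol, so $ ∈ FOLLOW(C).
C does not occur on any right-hand side.

Taking the union: FOLLOW(C) = { $ }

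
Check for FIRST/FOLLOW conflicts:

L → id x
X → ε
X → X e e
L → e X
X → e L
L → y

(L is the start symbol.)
Nullable non-terminals: X.
FIRST sets used below: FIRST(X) = { 'e', ε }

X: nullable alternative(s) X → ε; FOLLOW(X) = { $, 'e' }
  X → ε: FIRST \ {ε} = { } — this is the only nullable alternative, skip
  X → X e e: FIRST \ {ε} = { 'e' } — overlaps FOLLOW(X) on { 'e' }: CONFLICT
  X → e L: FIRST \ {ε} = { 'e' } — overlaps FOLLOW(X) on { 'e' }: CONFLICT

L has no nullable alternative, so no FIRST/FOLLOW check is needed there.

So the grammar has 2 FIRST/FOLLOW conflicts (marked CONFLICT above).

Answer: Yes. X → X e e with FOLLOW(X) on { 'e' }; X → e L with FOLLOW(X) on { 'e' }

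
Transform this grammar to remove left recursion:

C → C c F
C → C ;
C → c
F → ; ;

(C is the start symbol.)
C is directly left-recursive. The standard transformation for
  A → A α₁ | ... | A α_m | β₁ | ... | β_n
is
  A  → β₁ A' | ... | β_n A'
  A' → α₁ A' | ... | α_m A' | ε

C → c becomes C → c C'
C → C c F becomes C' → c F C'
C → C ; becomes C' → ; C'
Add C' → ε

Productions for other non-terminals are unchanged:
  F → ; ;

Resulting grammar:
C → c C'
C' → c F C'
C' → ; C'
C' → ε
F → ; ;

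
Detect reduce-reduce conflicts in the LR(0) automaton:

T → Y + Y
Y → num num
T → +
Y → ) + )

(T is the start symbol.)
No reduce-reduce conflicts

A reduce-reduce conflict occurs when an LR(0) state has two complete items [A → α .] and [B → β .] — both call for a reduction, and with no lookahead the parser cannot choose between them.

Augment with T' → T and build the canonical LR(0) collection (I0 = CLOSURE({[T' → . T]}), then GOTO on every symbol after a dot until no new states appear). It has 11 states:
  I0: { [T → . +], [T → . Y + Y], [T' → . T], [Y → . ) + )], [Y → . num num] }  — shift
  I1: { [Y → ) . + )] }  — shift
  I2: { [T → + .] }  — reduce
  I3: { [T' → T .] }  — accept
  I4: { [T → Y . + Y] }  — shift
  I5: { [Y → num . num] }  — shift
  I6: { [Y → num num .] }  — reduce
  I7: { [T → Y + . Y], [Y → . ) + )], [Y → . num num] }  — shift
  I8: { [T → Y + Y .] }  — reduce
  I9: { [Y → ) + . )] }  — shift
  I10: { [Y → ) + ) .] }  — reduce

No state contains more than one complete item.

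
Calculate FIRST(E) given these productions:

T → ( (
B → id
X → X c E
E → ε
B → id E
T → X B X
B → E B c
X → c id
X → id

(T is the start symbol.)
To compute FIRST(E), examine every production with E on the left-hand side, reading each right-hand side left to right until a non-nullable symbol is reached.

From E → ε:
  - ε-production, so ε ∈ FIRST(E)

Collecting: FIRST(E) = { ε }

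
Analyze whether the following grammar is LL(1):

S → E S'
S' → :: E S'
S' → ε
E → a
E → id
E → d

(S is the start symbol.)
Yes, the grammar is LL(1).

A grammar is LL(1) if for each non-terminal N with multiple productions, the predict sets of those productions are pairwise disjoint, where PREDICT(N → α) = (FIRST(α) \ {ε}) ∪ (FOLLOW(N) if α ⇒* ε).

Relevant sets:
  FOLLOW(S') = { $ }

For S':
  PREDICT(S' → :: E S') = { '::' }
  PREDICT(S' → ε) = { $ }
For E:
  PREDICT(E → a) = { 'a' }
  PREDICT(E → id) = { 'id' }
  PREDICT(E → d) = { 'd' }
S has a single production, so nothing to check there.

All predict sets are disjoint. The grammar IS LL(1).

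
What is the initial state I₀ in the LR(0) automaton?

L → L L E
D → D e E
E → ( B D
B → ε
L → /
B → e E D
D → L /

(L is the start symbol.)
First, augment the grammar with L' → L
I₀ = CLOSURE({ [L' → . L] }):
  [L' → . L] has the dot before L: add [L → . L L E], [L → . /]
No further items can be added.

I₀ = { [L → . /], [L → . L L E], [L' → . L] }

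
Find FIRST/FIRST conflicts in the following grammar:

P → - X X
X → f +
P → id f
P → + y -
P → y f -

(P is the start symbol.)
No FIRST/FIRST conflicts.

A FIRST/FIRST conflict occurs when two productions N → α and N → β for the same non-terminal have FIRST(α) ∩ FIRST(β) ≠ ∅ (with ε ∈ FIRST of a nullable right-hand side, so two nullable alternatives also conflict).

Productions for P:
  P → - X X: FIRST = { '-' }
  P → id f: FIRST = { 'id' }
  P → + y -: FIRST = { '+' }
  P → y f -: FIRST = { 'y' }
X has only one production, so no FIRST/FIRST conflict is possible there.

All alternatives of each non-terminal have pairwise disjoint FIRST sets.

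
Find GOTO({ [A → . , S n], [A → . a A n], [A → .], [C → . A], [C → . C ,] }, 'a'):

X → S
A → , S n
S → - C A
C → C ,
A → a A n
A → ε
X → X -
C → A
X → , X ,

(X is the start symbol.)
{ [A → . , S n], [A → . a A n], [A → .], [A → a . A n] }

GOTO(I, 'a') = CLOSURE({ [A → αX.β] : [A → α.Xβ] ∈ I, X = 'a' })

Items with dot before 'a', with the dot advanced:
  [A → . a A n] → [A → a . A n]
Closure of the advanced items:
  [A → a . A n] has the dot before A: add [A → . , S n], [A → . a A n], [A → .]

GOTO = { [A → . , S n], [A → . a A n], [A → .], [A → a . A n] }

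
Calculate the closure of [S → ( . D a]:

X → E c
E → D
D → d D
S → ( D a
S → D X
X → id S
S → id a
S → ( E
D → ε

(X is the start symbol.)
{ [D → . d D], [D → .], [S → ( . D a] }

Start with: [S → ( . D a]
  [S → ( . D a] has the dot before D: add [D → . d D], [D → .]
No further items can be added.

CLOSURE = { [D → . d D], [D → .], [S → ( . D a] }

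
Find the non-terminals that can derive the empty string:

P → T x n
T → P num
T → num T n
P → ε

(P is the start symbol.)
A non-terminal is nullable if it can derive ε (the empty string): either it has an ε-production, or it has a production whose right-hand side consists entirely of nullable non-terminals.

ε-productions: P → ε
So P is immediately nullable.
No further non-terminal can be added: every production for the remaining non-terminals contains a terminal or a non-nullable non-terminal.
Nullable = { 'P' }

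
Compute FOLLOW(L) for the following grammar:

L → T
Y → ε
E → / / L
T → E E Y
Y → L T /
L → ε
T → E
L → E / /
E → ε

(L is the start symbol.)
{ $, '/' }

To compute FOLLOW(L), find every occurrence of L on a right-hand side N → α L β: add FIRST(β) \ {ε}, and if β is empty or nullable also add FOLLOW(N). Iterate to a fixed point.

L is the start symbol, so $ ∈ FOLLOW(L).
In E → / / L: L is at the end, add FOLLOW(E)
In Y → L T /: L is followed by T '/', add FIRST(T '/') \ {ε} = { '/' }

The FOLLOW sets referred to above (computed the same way, to a fixed point):
  FOLLOW(E) = { $, '/' }

Taking the union: FOLLOW(L) = { $, '/' }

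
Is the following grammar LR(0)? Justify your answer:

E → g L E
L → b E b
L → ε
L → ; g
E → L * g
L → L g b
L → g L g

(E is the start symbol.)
Augment with E' → E and build the canonical LR(0) collection (I0 = CLOSURE({[E' → . E]}), then GOTO on every symbol after a dot until no new states appear). It has 20 states:
  I0: { [E → . L * g], [E → . g L E], [E' → . E], [L → . ; g], [L → . L g b], [L → . b E b], [L → . g L g], [L → .] }  — shift, reduce
  I1: { [L → ; . g] }  — shift
  I2: { [E' → E .] }  — accept
  I3: { [E → L . * g], [L → L . g b] }  — shift
  I4: { [E → . L * g], [E → . g L E], [L → . ; g], [L → . L g b], [L → . b E b], [L → . g L g], [L → .], [L → b . E b] }  — shift, reduce
  I5: { [E → g . L E], [L → . ; g], [L → . L g b], [L → . b E b], [L → . g L g], [L → .], [L → g . L g] }  — shift, reduce
  I6: { [E → . L * g], [E → . g L E], [E → g L . E], [L → . ; g], [L → . L g b], [L → . b E b], [L → . g L g], [L → .], [L → L . g b], [L → g L . g] }  — shift, reduce
  I7: { [L → . ; g], [L → . L g b], [L → . b E b], [L → . g L g], [L → .], [L → g . L g] }  — shift, reduce
  I8: { [L → L . g b], [L → g L . g] }  — shift
  I9: { [L → L g . b], [L → g L g .] }  — shift, reduce
  I10: { [L → L g b .] }  — reduce
  I11: { [E → g L E .] }  — reduce
  I12: { [E → g . L E], [L → . ; g], [L → . L g b], [L → . b E b], [L → . g L g], [L → .], [L → L g . b], [L → g . L g], [L → g L g .] }  — shift, 2 reduces
  I13: { [E → . L * g], [E → . g L E], [L → . ; g], [L → . L g b], [L → . b E b], [L → . g L g], [L → .], [L → L g b .], [L → b . E b] }  — shift, 2 reduces
  I14: { [L → b E . b] }  — shift
  I15: { [L → b E b .] }  — reduce
  I16: { [E → L * . g] }  — shift
  I17: { [L → L g . b] }  — shift
  I18: { [E → L * g .] }  — reduce
  I19: { [L → ; g .] }  — reduce

Conflict in state I0:
  Shift-reduce conflict between [L → .] and [E → . g L E]
So the grammar is NOT LR(0).

Answer: No. Shift-reduce conflict between [L → .] and [E → . g L E]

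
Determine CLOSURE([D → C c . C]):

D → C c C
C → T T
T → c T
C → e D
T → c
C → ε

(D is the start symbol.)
Start with: [D → C c . C]
  [D → C c . C] has the dot before C: add [C → . T T], [C → . e D], [C → .]
  [C → . T T] has the dot before T: add [T → . c T], [T → . c]
No further items can be added.

CLOSURE = { [C → . T T], [C → . e D], [C → .], [D → C c . C], [T → . c T], [T → . c] }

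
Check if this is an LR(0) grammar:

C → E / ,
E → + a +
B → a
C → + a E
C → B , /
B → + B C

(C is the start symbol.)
Augment with C' → C and build the canonical LR(0) collection (I0 = CLOSURE({[C' → . C]}), then GOTO on every symbol after a dot until no new states appear). It has 18 states:
  I0: { [B → . + B C], [B → . a], [C → . + a E], [C → . B , /], [C → . E / ,], [C' → . C], [E → . + a +] }  — shift
  I1: { [B → + . B C], [B → . + B C], [B → . a], [C → + . a E], [E → + . a +] }  — shift
  I2: { [C → B . , /] }  — shift
  I3: { [C' → C .] }  — accept
  I4: { [C → E . / ,] }  — shift
  I5: { [B → a .] }  — reduce
  I6: { [C → E / . ,] }  — shift
  I7: { [C → E / , .] }  — reduce
  I8: { [C → B , . /] }  — shift
  I9: { [C → B , / .] }  — reduce
  I10: { [B → + . B C], [B → . + B C], [B → . a] }  — shift
  I11: { [B → + B . C], [B → . + B C], [B → . a], [C → . + a E], [C → . B , /], [C → . E / ,], [E → . + a +] }  — shift
  I12: { [B → a .], [C → + a . E], [E → + a . +], [E → . + a +] }  — shift, reduce
  I13: { [E → + . a +], [E → + a + .] }  — shift, reduce
  I14: { [C → + a E .] }  — reduce
  I15: { [E → + a . +] }  — shift
  I16: { [E → + a + .] }  — reduce
  I17: { [B → + B C .] }  — reduce

Conflict in state I12:
  Shift-reduce conflict between [B → a .] and [E → . + a +]
So the grammar is NOT LR(0).

Answer: No. Shift-reduce conflict between [B → a .] and [E → . + a +]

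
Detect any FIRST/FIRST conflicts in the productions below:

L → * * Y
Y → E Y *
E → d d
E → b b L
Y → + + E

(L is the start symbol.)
No FIRST/FIRST conflicts.

FIRST sets of the non-terminals at (or reachable through a nullable prefix from) the front of some alternative:
  FIRST(E) = { 'b', 'd' }

Productions for Y:
  Y → E Y *: FIRST = { 'b', 'd' }
  Y → + + E: FIRST = { '+' }
Productions for E:
  E → d d: FIRST = { 'd' }
  E → b b L: FIRST = { 'b' }
L has only one production, so no FIRST/FIRST conflict is possible there.

All alternatives of each non-terminal have pairwise disjoint FIRST sets.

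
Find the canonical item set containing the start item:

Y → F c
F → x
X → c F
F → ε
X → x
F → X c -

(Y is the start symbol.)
{ [F → . X c -], [F → . x], [F → .], [X → . c F], [X → . x], [Y → . F c], [Y' → . Y] }

First, augment the grammar with Y' → Y
I₀ = CLOSURE({ [Y' → . Y] }):
  [Y' → . Y] has the dot before Y: add [Y → . F c]
  [Y → . F c] has the dot before F: add [F → . x], [F → .], [F → . X c -]
  [F → . X c -] has the dot before X: add [X → . c F], [X → . x]
No further items can be added.

I₀ = { [F → . X c -], [F → . x], [F → .], [X → . c F], [X → . x], [Y → . F c], [Y' → . Y] }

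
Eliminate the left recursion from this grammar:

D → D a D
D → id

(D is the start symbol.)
D → id D'
D' → a D D'
D' → ε

D is directly left-recursive. The standard transformation for
  A → A α₁ | ... | A α_m | β₁ | ... | β_n
is
  A  → β₁ A' | ... | β_n A'
  A' → α₁ A' | ... | α_m A' | ε

D → id becomes D → id D'
D → D a D becomes D' → a D D'
Add D' → ε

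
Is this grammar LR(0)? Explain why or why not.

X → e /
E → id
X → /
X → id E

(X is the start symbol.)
A grammar is LR(0) if no state in the canonical LR(0) collection has:
  - both a shift item (dot before a terminal) and a complete item (shift-reduce conflict), or
  - two or more complete items (reduce-reduce conflict; the accept item [X' → X .] counts as a complete item here).

Augment with X' → X and build the canonical LR(0) collection (I0 = CLOSURE({[X' → . X]}), then GOTO on every symbol after a dot until no new states appear). It has 8 states:
  I0: { [X → . /], [X → . e /], [X → . id E], [X' → . X] }  — shift
  I1: { [X → / .] }  — reduce
  I2: { [X' → X .] }  — accept
  I3: { [X → e . /] }  — shift
  I4: { [E → . id], [X → id . E] }  — shift
  I5: { [X → id E .] }  — reduce
  I6: { [E → id .] }  — reduce
  I7: { [X → e / .] }  — reduce

Every state is either a pure shift/goto state or contains exactly one complete item and nothing to shift — no conflicts. The grammar is LR(0).

Answer: Yes, the grammar is LR(0)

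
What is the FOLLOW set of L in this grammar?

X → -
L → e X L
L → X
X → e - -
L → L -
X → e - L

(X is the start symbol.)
{ $, '-', 'e' }

In L → e X L: L is at the end; this adds FOLLOW(L) to itself — nothing new
In L → L -: L is followed by '-', add FIRST('-') \ {ε} = { '-' }
In X → e - L: L is at the end, add FOLLOW(X)

The FOLLOW sets referred to above (computed the same way, to a fixed point):
  FOLLOW(X) = { $, '-', 'e' }

Taking the union: FOLLOW(L) = { $, '-', 'e' }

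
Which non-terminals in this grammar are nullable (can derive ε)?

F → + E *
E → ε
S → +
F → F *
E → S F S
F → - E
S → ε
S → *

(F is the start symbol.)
{ 'E', 'S' }

A non-terminal is nullable if it can derive ε (the empty string): either it has an ε-production, or it has a production whose right-hand side consists entirely of nullable non-terminals.

ε-productions: E → ε, S → ε
So E, S are immediately nullable.
No further non-terminal can be added: every production for the remaining non-terminals contains a terminal or a non-nullable non-terminal.
Nullable = { 'E', 'S' }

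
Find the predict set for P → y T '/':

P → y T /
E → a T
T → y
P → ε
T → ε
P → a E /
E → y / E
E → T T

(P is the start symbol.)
PREDICT(P → y T '/') = (FIRST(RHS) \ {ε}) ∪ (FOLLOW(P) if ε ∈ FIRST(RHS), i.e. RHS ⇒* ε)
FIRST(y T '/') = { 'y' }
ε ∉ FIRST(y T '/'), so FOLLOW(P) is not added.
PREDICT(P → y T '/') = { 'y' }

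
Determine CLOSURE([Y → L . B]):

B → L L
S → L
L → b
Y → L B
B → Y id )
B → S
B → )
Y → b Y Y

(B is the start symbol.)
{ [B → . )], [B → . L L], [B → . S], [B → . Y id )], [L → . b], [S → . L], [Y → . L B], [Y → . b Y Y], [Y → L . B] }

To compute CLOSURE, for each item [A → α.Bβ] where B is a non-terminal, add [B → .γ] for all productions B → γ; repeat for the newly added items until nothing changes.

Start with: [Y → L . B]
  [Y → L . B] has the dot before B: add [B → . L L], [B → . Y id )], [B → . S], [B → . )]
  [B → . L L] has the dot before L: add [L → . b]
  [B → . Y id )] has the dot before Y: add [Y → . L B], [Y → . b Y Y]
  [B → . S] has the dot before S: add [S → . L]
No further items can be added.

CLOSURE = { [B → . )], [B → . L L], [B → . S], [B → . Y id )], [L → . b], [S → . L], [Y → . L B], [Y → . b Y Y], [Y → L . B] }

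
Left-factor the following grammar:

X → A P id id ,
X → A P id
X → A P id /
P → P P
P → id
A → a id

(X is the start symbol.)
X → A P id X'
X' → id ,
X' → ε
X' → /
P → P P
P → id
A → a id

Left-factoring transforms A → αβ₁ | αβ₂ into A → αA' and A' → β₁ | β₂
(α is the longest common prefix among the alternatives). Repeat until
no nonterminal has two alternatives with a common prefix.

Round 1: X has alternatives sharing prefix 'A P id'. Introduce X': X → A P id X'
  Add: X' → id ,
  Add: X' → ε
  Add: X' → /

No remaining common prefixes — done.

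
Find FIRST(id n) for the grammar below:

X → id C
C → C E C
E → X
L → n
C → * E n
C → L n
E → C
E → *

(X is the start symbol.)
To compute FIRST(id n), process the symbols left to right:
Symbol id is a terminal. Add 'id' and stop.
FIRST(id n) = { 'id' }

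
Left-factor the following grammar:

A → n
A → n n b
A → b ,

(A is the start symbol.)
A → n A'
A' → ε
A' → n b
A → b ,

Left-factoring transforms A → αβ₁ | αβ₂ into A → αA' and A' → β₁ | β₂
(α is the longest common prefix among the alternatives). Repeat until
no nonterminal has two alternatives with a common prefix.

Round 1: A has alternatives sharing prefix 'n'. Introduce A': A → n A'
  Add: A' → ε
  Add: A' → n b

No remaining common prefixes — done.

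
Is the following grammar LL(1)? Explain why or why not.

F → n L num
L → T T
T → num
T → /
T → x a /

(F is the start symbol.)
Yes, the grammar is LL(1).

For T:
  PREDICT(T → num) = { 'num' }
  PREDICT(T → '/') = { '/' }
  PREDICT(T → x a '/') = { 'x' }
F, L have a single production, so nothing to check there.

All predict sets are disjoint. The grammar IS LL(1).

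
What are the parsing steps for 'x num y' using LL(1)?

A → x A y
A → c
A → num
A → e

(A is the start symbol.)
LL(1) parsing maintains a stack (initially the start symbol over $) and the input. At each step: if the stack top is a terminal, match it against the current input token; if it is a non-terminal N, replace it with the RHS of M[N, lookahead] (the unique production whose predict set contains the lookahead).

Stack is shown with the top on the left.

Stack    Input      Action
--------------------------
A $      x num y $  output A → x A y
x A y $  x num y $  match 'x'
A y $    num y $    output A → num
num y $  num y $    match 'num'
y $      y $        match 'y'
$        $          accept

The string is accepted.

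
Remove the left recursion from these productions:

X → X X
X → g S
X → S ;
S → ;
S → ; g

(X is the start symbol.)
X → g S X'
X → S ; X'
X' → X X'
X' → ε
S → ;
S → ; g

X is directly left-recursive. The standard transformation for
  A → A α₁ | ... | A α_m | β₁ | ... | β_n
is
  A  → β₁ A' | ... | β_n A'
  A' → α₁ A' | ... | α_m A' | ε

X → g S becomes X → g S X'
X → S ; becomes X → S ; X'
X → X X becomes X' → X X'
Add X' → ε

Productions for other non-terminals are unchanged:
  S → ;
  S → ; g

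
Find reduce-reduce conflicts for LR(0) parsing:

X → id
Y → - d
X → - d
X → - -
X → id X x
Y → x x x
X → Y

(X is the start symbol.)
A reduce-reduce conflict occurs when an LR(0) state has two complete items [A → α .] and [B → β .] — both call for a reduction, and with no lookahead the parser cannot choose between them.

Augment with X' → X and build the canonical LR(0) collection (I0 = CLOSURE({[X' → . X]}), then GOTO on every symbol after a dot until no new states appear). It has 12 states:
  I0: { [X → . - -], [X → . - d], [X → . Y], [X → . id X x], [X → . id], [X' → . X], [Y → . - d], [Y → . x x x] }  — shift
  I1: { [X → - . -], [X → - . d], [Y → - . d] }  — shift
  I2: { [X' → X .] }  — accept
  I3: { [X → Y .] }  — reduce
  I4: { [X → . - -], [X → . - d], [X → . Y], [X → . id X x], [X → . id], [X → id . X x], [X → id .], [Y → . - d], [Y → . x x x] }  — shift, reduce
  I5: { [Y → x . x x] }  — shift
  I6: { [Y → x x . x] }  — shift
  I7: { [Y → x x x .] }  — reduce
  I8: { [X → id X . x] }  — shift
  I9: { [X → id X x .] }  — reduce
  I10: { [X → - - .] }  — reduce
  I11: { [X → - d .], [Y → - d .] }  — 2 reduces

I11 contains complete items [X → - d .], [Y → - d .] — reduce-reduce conflict.

Answer: Yes — I11: [X → - d .] vs [Y → - d .]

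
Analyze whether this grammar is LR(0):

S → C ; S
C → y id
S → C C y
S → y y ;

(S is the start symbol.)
A grammar is LR(0) if no state in the canonical LR(0) collection has:
  - both a shift item (dot before a terminal) and a complete item (shift-reduce conflict), or
  - two or more complete items (reduce-reduce conflict; the accept item [S' → S .] counts as a complete item here).

Augment with S' → S and build the canonical LR(0) collection (I0 = CLOSURE({[S' → . S]}), then GOTO on every symbol after a dot until no new states appear). It has 12 states:
  I0: { [C → . y id], [S → . C ; S], [S → . C C y], [S → . y y ;], [S' → . S] }  — shift
  I1: { [C → . y id], [S → C . ; S], [S → C . C y] }  — shift
  I2: { [S' → S .] }  — accept
  I3: { [C → y . id], [S → y . y ;] }  — shift
  I4: { [C → y id .] }  — reduce
  I5: { [S → y y . ;] }  — shift
  I6: { [S → y y ; .] }  — reduce
  I7: { [C → . y id], [S → . C ; S], [S → . C C y], [S → . y y ;], [S → C ; . S] }  — shift
  I8: { [S → C C . y] }  — shift
  I9: { [C → y . id] }  — shift
  I10: { [S → C C y .] }  — reduce
  I11: { [S → C ; S .] }  — reduce

Every state is either a pure shift/goto state or contains exactly one complete item and nothing to shift — no conflicts. The grammar is LR(0).

Answer: Yes, the grammar is LR(0)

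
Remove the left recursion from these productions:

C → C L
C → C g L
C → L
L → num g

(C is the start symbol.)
C → L C'
C' → L C'
C' → g L C'
C' → ε
L → num g

C is directly left-recursive. The standard transformation for
  A → A α₁ | ... | A α_m | β₁ | ... | β_n
is
  A  → β₁ A' | ... | β_n A'
  A' → α₁ A' | ... | α_m A' | ε

C → L becomes C → L C'
C → C L becomes C' → L C'
C → C g L becomes C' → g L C'
Add C' → ε

Productions for other non-terminals are unchanged:
  L → num g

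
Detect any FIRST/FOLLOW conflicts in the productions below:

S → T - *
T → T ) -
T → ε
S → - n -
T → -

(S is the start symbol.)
A FIRST/FOLLOW conflict occurs when a non-terminal N has a nullable alternative N → β (β ⇒* ε) and another alternative N → α with FIRST(α) ∩ FOLLOW(N) ≠ ∅: on such a lookahead the parser cannot decide between expanding α and letting N vanish via β.

Nullable non-terminals: T.
FIRST sets used below: FIRST(T) = { ')', '-', ε }

T: nullable alternative(s) T → ε; FOLLOW(T) = { ')', '-' }
  T → T ) -: FIRST \ {ε} = { ')', '-' } — overlaps FOLLOW(T) on { ')', '-' }: CONFLICT
  T → ε: FIRST \ {ε} = { } — this is the only nullable alternative, skip
  T → -: FIRST \ {ε} = { '-' } — overlaps FOLLOW(T) on { '-' }: CONFLICT

S has no nullable alternative, so no FIRST/FOLLOW check is needed there.

So the grammar has 2 FIRST/FOLLOW conflicts (marked CONFLICT above).

Answer: Yes. T → T ')' '-' with FOLLOW(T) on { ')', '-' }; T → '-' with FOLLOW(T) on { '-' }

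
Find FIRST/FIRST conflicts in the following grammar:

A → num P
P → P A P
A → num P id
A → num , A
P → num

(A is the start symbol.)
Yes. A → num P / A → num P id on { 'num' }; A → num P / A → num ',' A on { 'num' }; A → num P id / A → num ',' A on { 'num' }; P → P A P / P → num on { 'num' }

A FIRST/FIRST conflict occurs when two productions N → α and N → β for the same non-terminal have FIRST(α) ∩ FIRST(β) ≠ ∅ (with ε ∈ FIRST of a nullable right-hand side, so two nullable alternatives also conflict).

FIRST sets of the non-terminals at (or reachable through a nullable prefix from) the front of some alternative:
  FIRST(P) = { 'num' }

Productions for A:
  A → num P: FIRST = { 'num' }
  A → num P id: FIRST = { 'num' }
  A → num , A: FIRST = { 'num' }
Productions for P:
  P → P A P: FIRST = { 'num' }
  P → num: FIRST = { 'num' }

Conflict for A: A → num P and A → num P id
  Overlap: { 'num' }
Conflict for A: A → num P and A → num , A
  Overlap: { 'num' }
Conflict for A: A → num P id and A → num , A
  Overlap: { 'num' }
Conflict for P: P → P A P and P → num
  Overlap: { 'num' }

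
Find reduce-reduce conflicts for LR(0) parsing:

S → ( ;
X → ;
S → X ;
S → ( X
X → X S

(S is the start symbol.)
Augment with S' → S and build the canonical LR(0) collection (I0 = CLOSURE({[S' → . S]}), then GOTO on every symbol after a dot until no new states appear). It has 9 states:
  I0: { [S → . ( ;], [S → . ( X], [S → . X ;], [S' → . S], [X → . ;], [X → . X S] }  — shift
  I1: { [S → ( . ;], [S → ( . X], [X → . ;], [X → . X S] }  — shift
  I2: { [X → ; .] }  — reduce
  I3: { [S' → S .] }  — accept
  I4: { [S → . ( ;], [S → . ( X], [S → . X ;], [S → X . ;], [X → . ;], [X → . X S], [X → X . S] }  — shift
  I5: { [S → X ; .], [X → ; .] }  — 2 reduces
  I6: { [X → X S .] }  — reduce
  I7: { [S → ( ; .], [X → ; .] }  — 2 reduces
  I8: { [S → ( X .], [S → . ( ;], [S → . ( X], [S → . X ;], [X → . ;], [X → . X S], [X → X . S] }  — shift, reduce

I5 contains complete items [S → X ; .], [X → ; .] — reduce-reduce conflict.
I7 contains complete items [S → ( ; .], [X → ; .] — reduce-reduce conflict.

Answer: Yes — I5: [S → X ; .] vs [X → ; .]; I7: [S → ( ; .] vs [X → ; .]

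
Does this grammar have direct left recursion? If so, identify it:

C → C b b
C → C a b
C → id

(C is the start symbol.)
C → C b b: LEFT RECURSIVE (starts with C)
C → C a b: LEFT RECURSIVE (starts with C)
C → id: starts with id

The grammar has direct left recursion on: C.

Answer: Yes, C is left-recursive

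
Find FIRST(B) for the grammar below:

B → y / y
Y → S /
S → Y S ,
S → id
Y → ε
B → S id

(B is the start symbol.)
{ 'id', 'y' }

To compute FIRST(B), examine every production with B on the left-hand side, reading each right-hand side left to right until a non-nullable symbol is reached.

FIRST sets of the other non-terminals involved (by the same procedure, iterated to a fixed point):
  FIRST(S) = { 'id' }

From B → y / y:
  - y is a terminal: add 'y' and stop
From B → S id:
  - S is a non-terminal: add FIRST(S) \ {ε} = { 'id' }
    S is not nullable, so stop

Collecting: FIRST(B) = { 'id', 'y' }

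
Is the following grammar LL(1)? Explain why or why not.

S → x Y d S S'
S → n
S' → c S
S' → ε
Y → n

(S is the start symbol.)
No. Predict set conflict for S': { 'c' }

Relevant sets:
  FOLLOW(S') = { $, 'c' }

For S:
  PREDICT(S → x Y d S S') = { 'x' }
  PREDICT(S → n) = { 'n' }
For S':
  PREDICT(S' → c S) = { 'c' }
  PREDICT(S' → ε) = { $, 'c' }
Y has a single production, so nothing to check there.

Conflict found: Predict set conflict for S': { 'c' }
The grammar is NOT LL(1).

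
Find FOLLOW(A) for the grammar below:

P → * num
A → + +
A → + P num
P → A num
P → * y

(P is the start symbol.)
{ 'num' }

In P → A num: A is followed by num, add FIRST(num) \ {ε} = { 'num' }

Taking the union: FOLLOW(A) = { 'num' }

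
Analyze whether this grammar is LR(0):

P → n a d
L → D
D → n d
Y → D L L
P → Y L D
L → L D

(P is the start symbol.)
A grammar is LR(0) if no state in the canonical LR(0) collection has:
  - both a shift item (dot before a terminal) and a complete item (shift-reduce conflict), or
  - two or more complete items (reduce-reduce conflict; the accept item [P' → P .] counts as a complete item here).

Augment with P' → P and build the canonical LR(0) collection (I0 = CLOSURE({[P' → . P]}), then GOTO on every symbol after a dot until no new states appear). It has 16 states:
  I0: { [D → . n d], [P → . Y L D], [P → . n a d], [P' → . P], [Y → . D L L] }  — shift
  I1: { [D → . n d], [L → . D], [L → . L D], [Y → D . L L] }  — shift
  I2: { [P' → P .] }  — accept
  I3: { [D → . n d], [L → . D], [L → . L D], [P → Y . L D] }  — shift
  I4: { [D → n . d], [P → n . a d] }  — shift
  I5: { [P → n a . d] }  — shift
  I6: { [D → n d .] }  — reduce
  I7: { [P → n a d .] }  — reduce
  I8: { [L → D .] }  — reduce
  I9: { [D → . n d], [L → L . D], [P → Y L . D] }  — shift
  I10: { [D → n . d] }  — shift
  I11: { [L → L D .], [P → Y L D .] }  — 2 reduces
  I12: { [D → . n d], [L → . D], [L → . L D], [L → L . D], [Y → D L . L] }  — shift
  I13: { [L → D .], [L → L D .] }  — 2 reduces
  I14: { [D → . n d], [L → L . D], [Y → D L L .] }  — shift, reduce
  I15: { [L → L D .] }  — reduce

Conflict in state I11:
  Reduce-reduce conflict: [L → L D .] and [P → Y L D .]
So the grammar is NOT LR(0).

Answer: No. Reduce-reduce conflict: [L → L D .] and [P → Y L D .]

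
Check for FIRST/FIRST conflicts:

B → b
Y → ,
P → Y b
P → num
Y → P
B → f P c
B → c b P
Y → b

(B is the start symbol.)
FIRST sets of the non-terminals at (or reachable through a nullable prefix from) the front of some alternative:
  FIRST(P) = { ',', 'b', 'num' }
  FIRST(Y) = { ',', 'b', 'num' }

Productions for B:
  B → b: FIRST = { 'b' }
  B → f P c: FIRST = { 'f' }
  B → c b P: FIRST = { 'c' }
Productions for Y:
  Y → ,: FIRST = { ',' }
  Y → P: FIRST = { ',', 'b', 'num' }
  Y → b: FIRST = { 'b' }
Productions for P:
  P → Y b: FIRST = { ',', 'b', 'num' }
  P → num: FIRST = { 'num' }

Conflict for Y: Y → , and Y → P
  Overlap: { ',' }
Conflict for Y: Y → P and Y → b
  Overlap: { 'b' }
Conflict for P: P → Y b and P → num
  Overlap: { 'num' }

Answer: Yes. Y → ',' / Y → P on { ',' }; Y → P / Y → b on { 'b' }; P → Y b / P → num on { 'num' }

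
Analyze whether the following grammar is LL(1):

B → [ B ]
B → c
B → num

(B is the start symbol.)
A grammar is LL(1) if for each non-terminal N with multiple productions, the predict sets of those productions are pairwise disjoint, where PREDICT(N → α) = (FIRST(α) \ {ε}) ∪ (FOLLOW(N) if α ⇒* ε).

For B:
  PREDICT(B → '[' B ']') = { '[' }
  PREDICT(B → c) = { 'c' }
  PREDICT(B → num) = { 'num' }

All predict sets are disjoint. The grammar IS LL(1).

Answer: Yes, the grammar is LL(1).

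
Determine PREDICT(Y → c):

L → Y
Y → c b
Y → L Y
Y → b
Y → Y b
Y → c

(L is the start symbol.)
{ 'c' }

PREDICT(Y → c) = (FIRST(RHS) \ {ε}) ∪ (FOLLOW(Y) if ε ∈ FIRST(RHS), i.e. RHS ⇒* ε)
FIRST(c) = { 'c' }
ε ∉ FIRST(c), so FOLLOW(Y) is not added.
PREDICT(Y → c) = { 'c' }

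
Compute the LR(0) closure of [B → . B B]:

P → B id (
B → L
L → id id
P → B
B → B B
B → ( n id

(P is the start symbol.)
{ [B → . ( n id], [B → . B B], [B → . L], [L → . id id] }

To compute CLOSURE, for each item [A → α.Bβ] where B is a non-terminal, add [B → .γ] for all productions B → γ; repeat for the newly added items until nothing changes.

Start with: [B → . B B]
  [B → . B B] has the dot before B: add [B → . L], [B → . ( n id]
  [B → . L] has the dot before L: add [L → . id id]
No further items can be added.

CLOSURE = { [B → . ( n id], [B → . B B], [B → . L], [L → . id id] }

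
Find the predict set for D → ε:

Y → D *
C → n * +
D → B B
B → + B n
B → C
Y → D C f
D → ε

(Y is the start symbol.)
{ '*', 'n' }

PREDICT(D → ε) = (FIRST(RHS) \ {ε}) ∪ (FOLLOW(D) if ε ∈ FIRST(RHS), i.e. RHS ⇒* ε)
The right-hand side is ε (FIRST(ε) = { ε }), so the predict set is FOLLOW(D) = { '*', 'n' }
PREDICT(D → ε) = { '*', 'n' }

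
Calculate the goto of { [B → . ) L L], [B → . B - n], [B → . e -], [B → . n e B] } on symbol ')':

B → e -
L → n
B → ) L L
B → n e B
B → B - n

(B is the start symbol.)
GOTO(I, ')') = CLOSURE({ [A → αX.β] : [A → α.Xβ] ∈ I, X = ')' })

Items with dot before ')', with the dot advanced:
  [B → . ) L L] → [B → ) . L L]
Closure of the advanced items:
  [B → ) . L L] has the dot before L: add [L → . n]

GOTO = { [B → ) . L L], [L → . n] }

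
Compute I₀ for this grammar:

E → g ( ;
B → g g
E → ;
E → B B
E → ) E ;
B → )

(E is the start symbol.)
First, augment the grammar with E' → E
I₀ = CLOSURE({ [E' → . E] }):
  [E' → . E] has the dot before E: add [E → . g ( ;], [E → . ;], [E → . B B], [E → . ) E ;]
  [E → . B B] has the dot before B: add [B → . g g], [B → . )]
No further items can be added.

I₀ = { [B → . )], [B → . g g], [E → . ) E ;], [E → . ;], [E → . B B], [E → . g ( ;], [E' → . E] }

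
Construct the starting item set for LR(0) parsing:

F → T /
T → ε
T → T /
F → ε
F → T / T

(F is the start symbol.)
{ [F → . T / T], [F → . T /], [F → .], [F' → . F], [T → . T /], [T → .] }

First, augment the grammar with F' → F
I₀ = CLOSURE({ [F' → . F] }):
  [F' → . F] has the dot before F: add [F → . T /], [F → .], [F → . T / T]
  [F → . T /] has the dot before T: add [T → .], [T → . T /]
No further items can be added.

I₀ = { [F → . T / T], [F → . T /], [F → .], [F' → . F], [T → . T /], [T → .] }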